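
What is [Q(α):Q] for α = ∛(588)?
[Q(α):Q] = 3

The minimal polynomial of α is x^3 - 588, irreducible over Q since 588 is not a perfect cube (so x^3 - 588 has no rational root). Hence [Q(α):Q] = deg(m_α) = 3.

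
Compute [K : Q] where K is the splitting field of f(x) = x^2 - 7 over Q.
[K : Q] = 2

f(x) = x^2 - 7 factors as (x - √7)(x + √7). The splitting field is K = Q(√7). Since 7 is squarefree and > 1, it is not a perfect square, so x^2 - 7 is irreducible over Q and [Q(√7) : Q] = 2. Hence [K : Q] = 2.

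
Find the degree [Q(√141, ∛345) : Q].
[Q(√141, ∛345) : Q] = 6

Let L = Q(√141, ∛345). Since Q(√141) ⊂ L and [Q(√141):Q] = 2, the tower law gives 2 | [L:Q]. Likewise Q(∛345) ⊂ L with [Q(∛345):Q] = 3 (because 345 is not a perfect cube), so 3 | [L:Q]. As gcd(2,3) = 1, [L:Q] is divisible by 6. Conversely L is generated over Q by √141 and ∛345, so [L:Q] ≤ 2·3 = 6. Therefore [Q(√141, ∛345) : Q] = 6.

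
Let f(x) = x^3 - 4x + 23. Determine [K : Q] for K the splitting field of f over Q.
[K : Q] = 6

By the rational root test, any rational root of the monic integer polynomial f(x) = x^3 - 4x + 23 must be an integer dividing the constant term 23, i.e. one of ±{1, 23}. Evaluating: f(1) = 20, f(-1) = 26, f(23) = 12098, f(-23) = -12052; none is 0, so f has no rational root and is therefore irreducible over Q (a cubic with no linear factor over a field is irreducible). For an irreducible cubic, the Galois group is A_3 or S_3 according as the discriminant disc(f) = -4a^3 - 27b^2 = -4·(-4)^3 - 27·(23)^2 = -14027 is or is not a square in Q. Here disc(f) = -14027 is not a perfect square in Q, so the Galois group of f over Q is not contained in A_3 and must be all of S_3. The splitting field has degree |S_3| = 6 over Q, so [K : Q] = 6.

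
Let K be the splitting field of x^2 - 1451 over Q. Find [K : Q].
[K : Q] = 2

f(x) = x^2 - 1451 factors as (x - √1451)(x + √1451). The splitting field is K = Q(√1451). Since 1451 is squarefree and > 1, it is not a perfect square, so x^2 - 1451 is irreducible over Q and [Q(√1451) : Q] = 2. Hence [K : Q] = 2.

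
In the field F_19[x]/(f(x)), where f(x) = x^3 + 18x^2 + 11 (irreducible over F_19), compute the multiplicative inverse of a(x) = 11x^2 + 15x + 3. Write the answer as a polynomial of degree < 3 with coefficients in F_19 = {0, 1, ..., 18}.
a(x)^(-1) ≡ 12x^2 + 16x + 10 (mod f(x))

Since f is irreducible over F_19, F_19[x]/(f) is a field and a(x) ≠ 0 has an inverse. Apply the extended Euclidean algorithm to f(x) and a(x) in F_19[x]: f(x) = (7x + 18)·a(x) + (13x + 14);  a(x) = (14x + 8)·(13x + 14) + (5). The last nonzero remainder is the constant 5 = gcd(f, a) in F_19. Back-substituting through the division chain expresses 5 = s(x)·a(x) + t(x)·f(x) with s(x) ≡ 3x^2 + 4x + 12 (mod f), so (3x^2 + 4x + 12)·a(x) ≡ 5 (mod f). Multiplying by 5^(-1) ≡ 4 in F_19 gives a(x)^(-1) ≡ 4·(3x^2 + 4x + 12) ≡ 12x^2 + 16x + 10 (mod f). Check: (11x^2 + 15x + 3)·(12x^2 + 16x + 10) = 18x^4 + 14x^3 + 6x^2 + 8x + 11 ≡ 1 (mod x^3 + 18x^2 + 11).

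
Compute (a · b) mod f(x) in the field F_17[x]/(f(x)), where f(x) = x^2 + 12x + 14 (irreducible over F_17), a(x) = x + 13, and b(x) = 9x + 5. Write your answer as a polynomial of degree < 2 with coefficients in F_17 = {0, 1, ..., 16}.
a · b ≡ 14x + 7 (mod f(x))

Multiply in F_17[x]: a(x)·b(x) = (x + 13)·(9x + 5) = 9x^2 + 3x + 14. This has degree ≥ 2, so divide by f(x) over F_17: 9x^2 + 3x + 14 = (9)·(x^2 + 12x + 14) + (14x + 7). Hence a·b ≡ 14x + 7 (mod f). (F_17[x]/(f) is a field with 17^2 = 289 elements since f is irreducible of degree 2.)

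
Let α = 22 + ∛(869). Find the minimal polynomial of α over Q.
m_α(x) = x^3 - 66x^2 + 1452x - 11517

Set β = α - 22 = ∛(869), so β^3 = 869. Then (α - 22)^3 - 869 = 0, i.e. α is a root of g(x) = (x - 22)^3 - 869 = x^3 - 66x^2 + 1452x - 11517. Since g(x) = h(x - 22) where h(x) = x^3 - 869, and h is irreducible over Q (because 869 is not a perfect cube, so h has no rational root, and a monic cubic with no rational root is irreducible), g is also irreducible (irreducibility is preserved under the substitution x → x - 22). Hence m_α(x) = x^3 - 66x^2 + 1452x - 11517.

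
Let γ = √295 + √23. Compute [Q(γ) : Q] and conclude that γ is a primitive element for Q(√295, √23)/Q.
[Q(γ) : Q] = 4 (equivalently, Q(γ) = Q(√295, √23))

Obviously Q(γ) ⊆ Q(√295, √23), and [Q(√295, √23):Q] = 4 (since 295, 23 are distinct squarefree integers > 1 with 6785 not a perfect square). To show equality we compute the minimal polynomial of γ. From γ = √295 + √23: γ^2 = 295 + 2√(6785) + 23 = 318 + 2√(6785), so γ^2 - 318 = 2√(6785); squaring, (γ^2 - 318)^2 = 4·6785, i.e. γ^4 - 636γ^2 + 101124 - 27140 = 0, i.e. γ^4 - 636γ^2 + 73984 = 0. So γ is a root of x^4 - 636x^2 + 73984. This polynomial is irreducible over Q: it has no rational root (each ±√295 ± √23 is irrational), and any factorization into two quadratics over Q would force √(6785) ∈ Q (pairing opposite roots) or √295, √23 ∈ Q (other pairings), all impossible. Hence [Q(γ):Q] = 4 = [Q(√295, √23):Q], so Q(γ) = Q(√295, √23).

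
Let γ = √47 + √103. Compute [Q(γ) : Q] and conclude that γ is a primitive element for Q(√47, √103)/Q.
[Q(γ) : Q] = 4 (equivalently, Q(γ) = Q(√47, √103))

Obviously Q(γ) ⊆ Q(√47, √103), and [Q(√47, √103):Q] = 4 (since 47, 103 are distinct squarefree integers > 1 with 4841 not a perfect square). To show equality we compute the minimal polynomial of γ. From γ = √47 + √103: γ^2 = 47 + 2√(4841) + 103 = 150 + 2√(4841), so γ^2 - 150 = 2√(4841); squaring, (γ^2 - 150)^2 = 4·4841, i.e. γ^4 - 300γ^2 + 22500 - 19364 = 0, i.e. γ^4 - 300γ^2 + 3136 = 0. So γ is a root of x^4 - 300x^2 + 3136. This polynomial is irreducible over Q: it has no rational root (each ±√47 ± √103 is irrational), and any factorization into two quadratics over Q would force √(4841) ∈ Q (pairing opposite roots) or √47, √103 ∈ Q (other pairings), all impossible. Hence [Q(γ):Q] = 4 = [Q(√47, √103):Q], so Q(γ) = Q(√47, √103).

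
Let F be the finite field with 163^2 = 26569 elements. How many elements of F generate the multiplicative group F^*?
There are φ(26568) = 8640 primitive elements

F_q^* is cyclic of order q - 1 = 26568. A cyclic group of order m has exactly φ(m) generators. Here m = 26568 = 2^3 · 3^4 · 41, so the number of primitive elements is φ(26568) = 8640.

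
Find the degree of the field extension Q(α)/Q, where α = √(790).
[Q(α):Q] = 2

[Q(α):Q] equals the degree of the minimal polynomial of α. Here α^2 = 790 and x^2 - 790 is irreducible (d = 790 is squarefree, ≠ 1, hence not a square), so deg(m_α) = 2. Thus [Q(α):Q] = 2.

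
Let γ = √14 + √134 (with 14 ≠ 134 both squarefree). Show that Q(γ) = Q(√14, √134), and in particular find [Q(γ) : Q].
[Q(γ) : Q] = 4 (equivalently, Q(γ) = Q(√14, √134))

Obviously Q(γ) ⊆ Q(√14, √134), and [Q(√14, √134):Q] = 4 (since 14, 134 are distinct squarefree integers > 1 with 1876 not a perfect square). To show equality we compute the minimal polynomial of γ. From γ = √14 + √134: γ^2 = 14 + 2√(1876) + 134 = 148 + 2√(1876), so γ^2 - 148 = 2√(1876); squaring, (γ^2 - 148)^2 = 4·1876, i.e. γ^4 - 296γ^2 + 21904 - 7504 = 0, i.e. γ^4 - 296γ^2 + 14400 = 0. So γ is a root of x^4 - 296x^2 + 14400. This polynomial is irreducible over Q: it has no rational root (each ±√14 ± √134 is irrational), and any factorization into two quadratics over Q would force √(1876) ∈ Q (pairing opposite roots) or √14, √134 ∈ Q (other pairings), all impossible. Hence [Q(γ):Q] = 4 = [Q(√14, √134):Q], so Q(γ) = Q(√14, √134).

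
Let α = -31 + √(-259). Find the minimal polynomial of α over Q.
m_α(x) = x^2 + 62x + 1220

From α + 31 = √(-259), squaring gives (α + 31)^2 = -259, i.e. α^2 + 62α + 961 = -259, so α^2 + 62α + 1220 = 0. The discriminant of x^2 + 62x + 1220 is (62)^2 - 4·(1220) = 3844 - 4880 = -1036, and 4·(-259) is not a perfect square in Q since -259 is squarefree and ≠ 1. Hence x^2 + 62x + 1220 is irreducible over Q and is the minimal polynomial of α.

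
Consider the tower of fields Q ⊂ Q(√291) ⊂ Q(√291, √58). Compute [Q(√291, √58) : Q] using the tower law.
[Q(√291, √58) : Q] = 4

[Q(√291):Q] = 2 (min poly x^2 - 291, irreducible since 291 is squarefree > 1). For the top step, suppose √58 ∈ Q(√291), say √58 = c + d√291 with c, d ∈ Q. Squaring: 58 = c^2 + 291d^2 + 2cd√291. Since √291 ∉ Q this forces 2cd = 0. If d = 0 then √58 = c ∈ Q, contradicting 58 squarefree > 1. If c = 0 then 58 = 291d^2, so 291·58 = (291d)^2 is a perfect square in Q — but 291·58 = 16878 is not a perfect square (since 291 and 58 are distinct squarefree integers). Contradiction. Hence √58 ∉ Q(√291), so x^2 - 58 stays irreducible over Q(√291) and [Q(√291, √58) : Q(√291)] = 2. By the tower law, [Q(√291, √58) : Q] = 2 · 2 = 4.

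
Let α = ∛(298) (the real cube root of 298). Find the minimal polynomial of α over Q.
m_α(x) = x^3 - 298

α satisfies α^3 = 298, so x^3 - 298 annihilates α. By the rational root test, a rational root p/q (in lowest terms) of x^3 - 298 would satisfy p^3 = 298 q^3, forcing q = 1 and p^3 = 298; but 298 is not a perfect cube, contradiction. A monic cubic over Q with no rational root is irreducible (any nontrivial factorization would include a linear factor). Hence x^3 - 298 is the minimal polynomial of α, and in particular [Q(α):Q] = 3.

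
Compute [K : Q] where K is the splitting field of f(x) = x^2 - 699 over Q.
[K : Q] = 2

f(x) = x^2 - 699 factors as (x - √699)(x + √699). The splitting field is K = Q(√699). Since 699 is squarefree and > 1, it is not a perfect square, so x^2 - 699 is irreducible over Q and [Q(√699) : Q] = 2. Hence [K : Q] = 2.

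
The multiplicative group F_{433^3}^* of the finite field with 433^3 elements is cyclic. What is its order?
|F_{433^3}^*| = 81182736

F_{433^3} has 433^3 = 81182737 elements; its multiplicative group consists of all nonzero elements, so |F_{433^3}^*| = 81182737 - 1 = 81182736. (It is cyclic since any finite subgroup of the multiplicative group of a field is cyclic.)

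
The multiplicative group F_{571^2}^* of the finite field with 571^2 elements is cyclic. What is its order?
|F_{571^2}^*| = 326040

F_{571^2} has 571^2 = 326041 elements; its multiplicative group consists of all nonzero elements, so |F_{571^2}^*| = 326041 - 1 = 326040. (It is cyclic since any finite subgroup of the multiplicative group of a field is cyclic.)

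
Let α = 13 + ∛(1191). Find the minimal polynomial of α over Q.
m_α(x) = x^3 - 39x^2 + 507x - 3388

Set β = α - 13 = ∛(1191), so β^3 = 1191. Then (α - 13)^3 - 1191 = 0, i.e. α is a root of g(x) = (x - 13)^3 - 1191 = x^3 - 39x^2 + 507x - 3388. Since g(x) = h(x - 13) where h(x) = x^3 - 1191, and h is irreducible over Q (because 1191 is not a perfect cube, so h has no rational root, and a monic cubic with no rational root is irreducible), g is also irreducible (irreducibility is preserved under the substitution x → x - 13). Hence m_α(x) = x^3 - 39x^2 + 507x - 3388.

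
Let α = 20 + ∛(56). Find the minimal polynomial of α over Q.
m_α(x) = x^3 - 60x^2 + 1200x - 8056

Set β = α - 20 = ∛(56), so β^3 = 56. Then (α - 20)^3 - 56 = 0, i.e. α is a root of g(x) = (x - 20)^3 - 56 = x^3 - 60x^2 + 1200x - 8056. Since g(x) = h(x - 20) where h(x) = x^3 - 56, and h is irreducible over Q (because 56 is not a perfect cube, so h has no rational root, and a monic cubic with no rational root is irreducible), g is also irreducible (irreducibility is preserved under the substitution x → x - 20). Hence m_α(x) = x^3 - 60x^2 + 1200x - 8056.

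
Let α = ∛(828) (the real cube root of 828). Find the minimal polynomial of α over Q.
m_α(x) = x^3 - 828

α satisfies α^3 = 828, so x^3 - 828 annihilates α. By the rational root test, a rational root p/q (in lowest terms) of x^3 - 828 would satisfy p^3 = 828 q^3, forcing q = 1 and p^3 = 828; but 828 is not a perfect cube, contradiction. A monic cubic over Q with no rational root is irreducible (any nontrivial factorization would include a linear factor). Hence x^3 - 828 is the minimal polynomial of α, and in particular [Q(α):Q] = 3.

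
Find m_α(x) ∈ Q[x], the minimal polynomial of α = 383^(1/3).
m_α(x) = x^3 - 383

α satisfies α^3 = 383, so x^3 - 383 annihilates α. By the rational root test, a rational root p/q (in lowest terms) of x^3 - 383 would satisfy p^3 = 383 q^3, forcing q = 1 and p^3 = 383; but 383 is not a perfect cube, contradiction. A monic cubic over Q with no rational root is irreducible (any nontrivial factorization would include a linear factor). Hence x^3 - 383 is the minimal polynomial of α, and in particular [Q(α):Q] = 3.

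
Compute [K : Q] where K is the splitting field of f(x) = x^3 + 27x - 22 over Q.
[K : Q] = 6

By the rational root test, any rational root of the monic integer polynomial f(x) = x^3 + 27x - 22 must be an integer dividing the constant term -22, i.e. one of ±{1, 2, 11, 22}. Evaluating: f(1) = 6, f(-1) = -50, f(2) = 40, f(-2) = -84, f(11) = 1606, f(-11) = -1650, f(22) = 11220, f(-22) = -11264; none is 0, so f has no rational root and is therefore irreducible over Q (a cubic with no linear factor over a field is irreducible). For an irreducible cubic, the Galois group is A_3 or S_3 according as the discriminant disc(f) = -4a^3 - 27b^2 = -4·(27)^3 - 27·(-22)^2 = -91800 is or is not a square in Q. Here disc(f) = -91800 is not a perfect square in Q, so the Galois group of f over Q is not contained in A_3 and must be all of S_3. The splitting field has degree |S_3| = 6 over Q, so [K : Q] = 6.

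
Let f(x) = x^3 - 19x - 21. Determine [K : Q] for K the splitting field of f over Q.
[K : Q] = 6

By the rational root test, any rational root of the monic integer polynomial f(x) = x^3 - 19x - 21 must be an integer dividing the constant term -21, i.e. one of ±{1, 3, 7, 21}. Evaluating: f(1) = -39, f(-1) = -3, f(3) = -51, f(-3) = 9, f(7) = 189, f(-7) = -231, f(21) = 8841, f(-21) = -8883; none is 0, so f has no rational root and is therefore irreducible over Q (a cubic with no linear factor over a field is irreducible). For an irreducible cubic, the Galois group is A_3 or S_3 according as the discriminant disc(f) = -4a^3 - 27b^2 = -4·(-19)^3 - 27·(-21)^2 = 15529 is or is not a square in Q. Here disc(f) = 15529 is not a perfect square in Q, so the Galois group of f over Q is not contained in A_3 and must be all of S_3. The splitting field has degree |S_3| = 6 over Q, so [K : Q] = 6.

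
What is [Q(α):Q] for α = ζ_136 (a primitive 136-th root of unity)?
[Q(α):Q] = 64

The minimal polynomial of ζ_136 over Q is the 136-th cyclotomic polynomial Φ_136(x), which is irreducible over Q and has degree φ(136) = 64. Hence [Q(α):Q] = φ(136) = 64.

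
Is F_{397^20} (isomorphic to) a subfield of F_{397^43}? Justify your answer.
No: F_{397^20} is not a subfield of F_{397^43}

F_{p^m} embeds in F_{p^n} iff m | n. Here 20 ∤ 43 (since 43 = 2·20 + 3 with remainder 3 ≠ 0), so F_{397^20} is not a subfield of F_{397^43}. Equivalently: if it were, the tower law would give 20 = [F_{397^20}:F_397] dividing [F_{397^43}:F_397] = 43, contradiction.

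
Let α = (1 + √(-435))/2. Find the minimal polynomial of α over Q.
m_α(x) = x^2 - x + 109

From 2α - 1 = √(-435), squaring gives (2α - 1)^2 = -435, i.e. 4α^2 - 4α + 1 = -435, so α^2 - α + (1 + 435)/4 = 0. Since -435 ≡ 1 (mod 4), (1 + 435)/4 = 109 ∈ Z. The polynomial x^2 - x + 109 has discriminant 1 - 4·(109) = -435, which is not a perfect square in Q (d = -435 is squarefree and ≠ 1), so x^2 - x + 109 is irreducible over Q. It is the minimal polynomial of α.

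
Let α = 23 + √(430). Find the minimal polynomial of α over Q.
m_α(x) = x^2 - 46x + 99

From α - 23 = √(430), squaring gives (α - 23)^2 = 430, i.e. α^2 - 46α + 529 = 430, so α^2 - 46α + 99 = 0. The discriminant of x^2 - 46x + 99 is (-46)^2 - 4·(99) = 2116 - 396 = 1720, and 4·(430) is not a perfect square in Q since 430 is squarefree and ≠ 1. Hence x^2 - 46x + 99 is irreducible over Q and is the minimal polynomial of α.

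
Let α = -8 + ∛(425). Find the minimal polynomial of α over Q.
m_α(x) = x^3 + 24x^2 + 192x + 87

Set β = α + 8 = ∛(425), so β^3 = 425. Then (α + 8)^3 - 425 = 0, i.e. α is a root of g(x) = (x + 8)^3 - 425 = x^3 + 24x^2 + 192x + 87. Since g(x) = h(x + 8) where h(x) = x^3 - 425, and h is irreducible over Q (because 425 is not a perfect cube, so h has no rational root, and a monic cubic with no rational root is irreducible), g is also irreducible (irreducibility is preserved under the substitution x → x + 8). Hence m_α(x) = x^3 + 24x^2 + 192x + 87.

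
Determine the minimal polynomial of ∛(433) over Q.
m_α(x) = x^3 - 433

α satisfies α^3 = 433, so x^3 - 433 annihilates α. By the rational root test, a rational root p/q (in lowest terms) of x^3 - 433 would satisfy p^3 = 433 q^3, forcing q = 1 and p^3 = 433; but 433 is not a perfect cube, contradiction. A monic cubic over Q with no rational root is irreducible (any nontrivial factorization would include a linear factor). Hence x^3 - 433 is the minimal polynomial of α, and in particular [Q(α):Q] = 3.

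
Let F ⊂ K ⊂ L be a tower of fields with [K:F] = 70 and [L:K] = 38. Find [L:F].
[L:F] = 2660

The tower law says that for any tower of field extensions F ⊂ K ⊂ L with finite degrees, [L:F] = [L:K] · [K:F]. Here this gives [L:F] = 38 · 70 = 2660.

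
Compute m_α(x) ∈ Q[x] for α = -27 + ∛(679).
m_α(x) = x^3 + 81x^2 + 2187x + 19004

Set β = α + 27 = ∛(679), so β^3 = 679. Then (α + 27)^3 - 679 = 0, i.e. α is a root of g(x) = (x + 27)^3 - 679 = x^3 + 81x^2 + 2187x + 19004. Since g(x) = h(x + 27) where h(x) = x^3 - 679, and h is irreducible over Q (because 679 is not a perfect cube, so h has no rational root, and a monic cubic with no rational root is irreducible), g is also irreducible (irreducibility is preserved under the substitution x → x + 27). Hence m_α(x) = x^3 + 81x^2 + 2187x + 19004.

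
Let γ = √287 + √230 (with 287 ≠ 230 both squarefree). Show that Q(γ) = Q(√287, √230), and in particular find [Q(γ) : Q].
[Q(γ) : Q] = 4 (equivalently, Q(γ) = Q(√287, √230))

Obviously Q(γ) ⊆ Q(√287, √230), and [Q(√287, √230):Q] = 4 (since 287, 230 are distinct squarefree integers > 1 with 66010 not a perfect square). To show equality we compute the minimal polynomial of γ. From γ = √287 + √230: γ^2 = 287 + 2√(66010) + 230 = 517 + 2√(66010), so γ^2 - 517 = 2√(66010); squaring, (γ^2 - 517)^2 = 4·66010, i.e. γ^4 - 1034γ^2 + 267289 - 264040 = 0, i.e. γ^4 - 1034γ^2 + 3249 = 0. So γ is a root of x^4 - 1034x^2 + 3249. This polynomial is irreducible over Q: it has no rational root (each ±√287 ± √230 is irrational), and any factorization into two quadratics over Q would force √(66010) ∈ Q (pairing opposite roots) or √287, √230 ∈ Q (other pairings), all impossible. Hence [Q(γ):Q] = 4 = [Q(√287, √230):Q], so Q(γ) = Q(√287, √230).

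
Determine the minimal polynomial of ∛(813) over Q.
m_α(x) = x^3 - 813

α satisfies α^3 = 813, so x^3 - 813 annihilates α. By the rational root test, a rational root p/q (in lowest terms) of x^3 - 813 would satisfy p^3 = 813 q^3, forcing q = 1 and p^3 = 813; but 813 is not a perfect cube, contradiction. A monic cubic over Q with no rational root is irreducible (any nontrivial factorization would include a linear factor). Hence x^3 - 813 is the minimal polynomial of α, and in particular [Q(α):Q] = 3.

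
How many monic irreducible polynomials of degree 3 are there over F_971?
There are 305165880 monic irreducible polynomials of degree 3 over F_971

Each element of F_{971^3} that lies in no proper subfield is a root of exactly one monic irreducible of degree 3 over F_971, and each such polynomial has 3 distinct roots in F_{971^3}. By Möbius inversion the count is N_971(3) = (1/3) Σ_{d|3} μ(3/d) · 971^d = (1/3)(μ(3)·971^1 + μ(1)·971^3) = 915497640/3 = 305165880.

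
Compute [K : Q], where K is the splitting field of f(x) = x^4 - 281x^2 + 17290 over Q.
[K : Q] = 4

Solving the quadratic in x^2: x^2 = (281 ± √(281^2 - 4·17290))/2 = (281 ± √9801)/2 = (281 ± 99)/2, giving x^2 = 190 or x^2 = 91. So f(x) = (x^2 - 190)(x^2 - 91) and the roots of f are ±√190, ±√91. Hence the splitting field is K = Q(√190, √91). Since 190 and 91 are distinct squarefree integers > 1, their product 17290 is not a perfect square, so √91 ∉ Q(√190). By the tower law [K:Q] = [Q(√190,√91):Q(√190)] · [Q(√190):Q] = 2 · 2 = 4.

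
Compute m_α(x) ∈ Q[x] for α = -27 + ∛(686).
m_α(x) = x^3 + 81x^2 + 2187x + 18997

Set β = α + 27 = ∛(686), so β^3 = 686. Then (α + 27)^3 - 686 = 0, i.e. α is a root of g(x) = (x + 27)^3 - 686 = x^3 + 81x^2 + 2187x + 18997. Since g(x) = h(x + 27) where h(x) = x^3 - 686, and h is irreducible over Q (because 686 is not a perfect cube, so h has no rational root, and a monic cubic with no rational root is irreducible), g is also irreducible (irreducibility is preserved under the substitution x → x + 27). Hence m_α(x) = x^3 + 81x^2 + 2187x + 18997.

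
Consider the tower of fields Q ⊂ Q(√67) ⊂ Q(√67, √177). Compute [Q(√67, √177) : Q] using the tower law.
[Q(√67, √177) : Q] = 4

[Q(√67):Q] = 2 (min poly x^2 - 67, irreducible since 67 is squarefree > 1). For the top step, suppose √177 ∈ Q(√67), say √177 = c + d√67 with c, d ∈ Q. Squaring: 177 = c^2 + 67d^2 + 2cd√67. Since √67 ∉ Q this forces 2cd = 0. If d = 0 then √177 = c ∈ Q, contradicting 177 squarefree > 1. If c = 0 then 177 = 67d^2, so 67·177 = (67d)^2 is a perfect square in Q — but 67·177 = 11859 is not a perfect square (since 67 and 177 are distinct squarefree integers). Contradiction. Hence √177 ∉ Q(√67), so x^2 - 177 stays irreducible over Q(√67) and [Q(√67, √177) : Q(√67)] = 2. By the tower law, [Q(√67, √177) : Q] = 2 · 2 = 4.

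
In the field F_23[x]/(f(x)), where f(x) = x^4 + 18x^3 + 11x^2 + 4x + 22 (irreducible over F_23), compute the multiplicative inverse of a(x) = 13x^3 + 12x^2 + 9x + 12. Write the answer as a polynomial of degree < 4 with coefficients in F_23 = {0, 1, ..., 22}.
a(x)^(-1) ≡ 15x^3 + 8x^2 + 3 (mod f(x))

Since f is irreducible over F_23, F_23[x]/(f) is a field and a(x) ≠ 0 has an inverse. Apply the extended Euclidean algorithm to f(x) and a(x) in F_23[x]: f(x) = (16x + 22)·a(x) + (17x^2 + 5x + 11);  a(x) = (17x + 16)·(17x^2 + 5x + 11) + (18x + 20);  (17x^2 + 5x + 11) = (15x + 13)·(18x + 20) + (4). The last nonzero remainder is the constant 4 = gcd(f, a) in F_23. Back-substituting through the division chain expresses 4 = s(x)·a(x) + t(x)·f(x) with s(x) ≡ 14x^3 + 9x^2 + 12 (mod f), so (14x^3 + 9x^2 + 12)·a(x) ≡ 4 (mod f). Multiplying by 4^(-1) ≡ 6 in F_23 gives a(x)^(-1) ≡ 6·(14x^3 + 9x^2 + 12) ≡ 15x^3 + 8x^2 + 3 (mod f). Check: (13x^3 + 12x^2 + 9x + 12)·(15x^3 + 8x^2 + 3) = 11x^6 + 8x^5 + x^4 + 15x^3 + 17x^2 + 4x + 13 ≡ 1 (mod x^4 + 18x^3 + 11x^2 + 4x + 22).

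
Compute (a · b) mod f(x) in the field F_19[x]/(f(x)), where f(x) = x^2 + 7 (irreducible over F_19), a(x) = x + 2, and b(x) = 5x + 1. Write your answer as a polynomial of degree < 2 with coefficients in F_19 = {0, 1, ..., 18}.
a · b ≡ 11x + 5 (mod f(x))

Multiply in F_19[x]: a(x)·b(x) = (x + 2)·(5x + 1) = 5x^2 + 11x + 2. This has degree ≥ 2, so divide by f(x) over F_19: 5x^2 + 11x + 2 = (5)·(x^2 + 7) + (11x + 5). Hence a·b ≡ 11x + 5 (mod f). (F_19[x]/(f) is a field with 19^2 = 361 elements since f is irreducible of degree 2.)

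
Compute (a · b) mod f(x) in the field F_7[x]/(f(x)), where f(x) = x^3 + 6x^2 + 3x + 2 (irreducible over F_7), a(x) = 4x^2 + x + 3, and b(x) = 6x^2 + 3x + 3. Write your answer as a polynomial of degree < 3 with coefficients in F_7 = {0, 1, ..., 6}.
a · b ≡ 3x^2 + 6x + 2 (mod f(x))

Multiply in F_7[x]: a(x)·b(x) = (4x^2 + x + 3)·(6x^2 + 3x + 3) = 3x^4 + 4x^3 + 5x^2 + 5x + 2. This has degree ≥ 3, so divide by f(x) over F_7: 3x^4 + 4x^3 + 5x^2 + 5x + 2 = (3x)·(x^3 + 6x^2 + 3x + 2) + (3x^2 + 6x + 2). Hence a·b ≡ 3x^2 + 6x + 2 (mod f). (F_7[x]/(f) is a field with 7^3 = 343 elements since f is irreducible of degree 3.)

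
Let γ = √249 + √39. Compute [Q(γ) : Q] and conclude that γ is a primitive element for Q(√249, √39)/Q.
[Q(γ) : Q] = 4 (equivalently, Q(γ) = Q(√249, √39))

Obviously Q(γ) ⊆ Q(√249, √39), and [Q(√249, √39):Q] = 4 (since 249, 39 are distinct squarefree integers > 1 with 9711 not a perfect square). To show equality we compute the minimal polynomial of γ. From γ = √249 + √39: γ^2 = 249 + 2√(9711) + 39 = 288 + 2√(9711), so γ^2 - 288 = 2√(9711); squaring, (γ^2 - 288)^2 = 4·9711, i.e. γ^4 - 576γ^2 + 82944 - 38844 = 0, i.e. γ^4 - 576γ^2 + 44100 = 0. So γ is a root of x^4 - 576x^2 + 44100. This polynomial is irreducible over Q: it has no rational root (each ±√249 ± √39 is irrational), and any factorization into two quadratics over Q would force √(9711) ∈ Q (pairing opposite roots) or √249, √39 ∈ Q (other pairings), all impossible. Hence [Q(γ):Q] = 4 = [Q(√249, √39):Q], so Q(γ) = Q(√249, √39).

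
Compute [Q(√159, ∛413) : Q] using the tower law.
[Q(√159, ∛413) : Q] = 6

Let L = Q(√159, ∛413). Since Q(√159) ⊂ L and [Q(√159):Q] = 2, the tower law gives 2 | [L:Q]. Likewise Q(∛413) ⊂ L with [Q(∛413):Q] = 3 (because 413 is not a perfect cube), so 3 | [L:Q]. As gcd(2,3) = 1, [L:Q] is divisible by 6. Conversely L is generated over Q by √159 and ∛413, so [L:Q] ≤ 2·3 = 6. Therefore [Q(√159, ∛413) : Q] = 6.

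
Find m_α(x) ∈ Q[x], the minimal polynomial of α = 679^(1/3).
m_α(x) = x^3 - 679

α satisfies α^3 = 679, so x^3 - 679 annihilates α. By the rational root test, a rational root p/q (in lowest terms) of x^3 - 679 would satisfy p^3 = 679 q^3, forcing q = 1 and p^3 = 679; but 679 is not a perfect cube, contradiction. A monic cubic over Q with no rational root is irreducible (any nontrivial factorization would include a linear factor). Hence x^3 - 679 is the minimal polynomial of α, and in particular [Q(α):Q] = 3.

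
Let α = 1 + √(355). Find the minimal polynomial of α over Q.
m_α(x) = x^2 - 2x - 354

From α - 1 = √(355), squaring gives (α - 1)^2 = 355, i.e. α^2 - 2α + 1 = 355, so α^2 - 2α - 354 = 0. The discriminant of x^2 - 2x - 354 is (-2)^2 - 4·(-354) = 4 + 1416 = 1420, and 4·(355) is not a perfect square in Q since 355 is squarefree and ≠ 1. Hence x^2 - 2x - 354 is irreducible over Q and is the minimal polynomial of α.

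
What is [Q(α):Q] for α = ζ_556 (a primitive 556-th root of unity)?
[Q(α):Q] = 276

The minimal polynomial of ζ_556 over Q is the 556-th cyclotomic polynomial Φ_556(x), which is irreducible over Q and has degree φ(556) = 276. Hence [Q(α):Q] = φ(556) = 276.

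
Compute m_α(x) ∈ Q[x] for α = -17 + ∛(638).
m_α(x) = x^3 + 51x^2 + 867x + 4275

Set β = α + 17 = ∛(638), so β^3 = 638. Then (α + 17)^3 - 638 = 0, i.e. α is a root of g(x) = (x + 17)^3 - 638 = x^3 + 51x^2 + 867x + 4275. Since g(x) = h(x + 17) where h(x) = x^3 - 638, and h is irreducible over Q (because 638 is not a perfect cube, so h has no rational root, and a monic cubic with no rational root is irreducible), g is also irreducible (irreducibility is preserved under the substitution x → x + 17). Hence m_α(x) = x^3 + 51x^2 + 867x + 4275.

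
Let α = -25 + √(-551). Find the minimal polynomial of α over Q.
m_α(x) = x^2 + 50x + 1176

From α + 25 = √(-551), squaring gives (α + 25)^2 = -551, i.e. α^2 + 50α + 625 = -551, so α^2 + 50α + 1176 = 0. The discriminant of x^2 + 50x + 1176 is (50)^2 - 4·(1176) = 2500 - 4704 = -2204, and 4·(-551) is not a perfect square in Q since -551 is squarefree and ≠ 1. Hence x^2 + 50x + 1176 is irreducible over Q and is the minimal polynomial of α.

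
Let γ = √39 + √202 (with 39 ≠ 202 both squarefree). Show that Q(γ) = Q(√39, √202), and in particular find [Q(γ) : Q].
[Q(γ) : Q] = 4 (equivalently, Q(γ) = Q(√39, √202))

Obviously Q(γ) ⊆ Q(√39, √202), and [Q(√39, √202):Q] = 4 (since 39, 202 are distinct squarefree integers > 1 with 7878 not a perfect square). To show equality we compute the minimal polynomial of γ. From γ = √39 + √202: γ^2 = 39 + 2√(7878) + 202 = 241 + 2√(7878), so γ^2 - 241 = 2√(7878); squaring, (γ^2 - 241)^2 = 4·7878, i.e. γ^4 - 482γ^2 + 58081 - 31512 = 0, i.e. γ^4 - 482γ^2 + 26569 = 0. So γ is a root of x^4 - 482x^2 + 26569. This polynomial is irreducible over Q: it has no rational root (each ±√39 ± √202 is irrational), and any factorization into two quadratics over Q would force √(7878) ∈ Q (pairing opposite roots) or √39, √202 ∈ Q (other pairings), all impossible. Hence [Q(γ):Q] = 4 = [Q(√39, √202):Q], so Q(γ) = Q(√39, √202).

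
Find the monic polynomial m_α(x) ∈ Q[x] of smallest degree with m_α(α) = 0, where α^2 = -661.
m_α(x) = x^2 + 661

α satisfies α^2 + 661 = 0, so x^2 + 661 annihilates α. Since d = -661 is squarefree and ≠ 1, it is not a perfect square in Q, so x^2 + 661 has no rational root and is therefore irreducible over Q (a degree-2 polynomial over a field is irreducible iff it has no root). Hence m_α(x) = x^2 + 661.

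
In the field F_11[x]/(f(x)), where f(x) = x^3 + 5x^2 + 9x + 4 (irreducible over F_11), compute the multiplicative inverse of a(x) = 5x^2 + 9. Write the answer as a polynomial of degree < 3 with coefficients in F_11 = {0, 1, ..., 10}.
a(x)^(-1) ≡ 3x^2 + 7x + 8 (mod f(x))

Since f is irreducible over F_11, F_11[x]/(f) is a field and a(x) ≠ 0 has an inverse. Apply the extended Euclidean algorithm to f(x) and a(x) in F_11[x]: f(x) = (9x + 1)·a(x) + (5x + 6);  a(x) = (x + 1)·(5x + 6) + (3). The last nonzero remainder is the constant 3 = gcd(f, a) in F_11. Back-substituting through the division chain expresses 3 = s(x)·a(x) + t(x)·f(x) with s(x) ≡ 9x^2 + 10x + 2 (mod f), so (9x^2 + 10x + 2)·a(x) ≡ 3 (mod f). Multiplying by 3^(-1) ≡ 4 in F_11 gives a(x)^(-1) ≡ 4·(9x^2 + 10x + 2) ≡ 3x^2 + 7x + 8 (mod f). Check: (5x^2 + 9)·(3x^2 + 7x + 8) = 4x^4 + 2x^3 + x^2 + 8x + 6 ≡ 1 (mod x^3 + 5x^2 + 9x + 4).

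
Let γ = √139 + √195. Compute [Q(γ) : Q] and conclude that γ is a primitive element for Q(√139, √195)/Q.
[Q(γ) : Q] = 4 (equivalently, Q(γ) = Q(√139, √195))

Obviously Q(γ) ⊆ Q(√139, √195), and [Q(√139, √195):Q] = 4 (since 139, 195 are distinct squarefree integers > 1 with 27105 not a perfect square). To show equality we compute the minimal polynomial of γ. From γ = √139 + √195: γ^2 = 139 + 2√(27105) + 195 = 334 + 2√(27105), so γ^2 - 334 = 2√(27105); squaring, (γ^2 - 334)^2 = 4·27105, i.e. γ^4 - 668γ^2 + 111556 - 108420 = 0, i.e. γ^4 - 668γ^2 + 3136 = 0. So γ is a root of x^4 - 668x^2 + 3136. This polynomial is irreducible over Q: it has no rational root (each ±√139 ± √195 is irrational), and any factorization into two quadratics over Q would force √(27105) ∈ Q (pairing opposite roots) or √139, √195 ∈ Q (other pairings), all impossible. Hence [Q(γ):Q] = 4 = [Q(√139, √195):Q], so Q(γ) = Q(√139, √195).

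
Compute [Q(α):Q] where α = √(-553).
[Q(α):Q] = 2

[Q(α):Q] equals the degree of the minimal polynomial of α. Here α^2 = -553 and x^2 + 553 is irreducible (d = -553 is squarefree, ≠ 1, hence not a square), so deg(m_α) = 2. Thus [Q(α):Q] = 2.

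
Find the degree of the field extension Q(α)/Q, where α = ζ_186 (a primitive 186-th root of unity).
[Q(α):Q] = 60

The minimal polynomial of ζ_186 over Q is the 186-th cyclotomic polynomial Φ_186(x), which is irreducible over Q and has degree φ(186) = 60. Hence [Q(α):Q] = φ(186) = 60.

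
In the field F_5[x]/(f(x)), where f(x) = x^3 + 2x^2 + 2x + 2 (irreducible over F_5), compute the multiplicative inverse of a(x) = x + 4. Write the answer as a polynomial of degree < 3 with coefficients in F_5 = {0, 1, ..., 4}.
a(x)^(-1) ≡ 2x^2 + x (mod f(x))

Since f is irreducible over F_5, F_5[x]/(f) is a field and a(x) ≠ 0 has an inverse. Apply the extended Euclidean algorithm to f(x) and a(x) in F_5[x]: f(x) = (x^2 + 3x)·a(x) + (2). The last nonzero remainder is the constant 2 = gcd(f, a) in F_5. Back-substituting through the division chain expresses 2 = s(x)·a(x) + t(x)·f(x) with s(x) ≡ 4x^2 + 2x (mod f), so (4x^2 + 2x)·a(x) ≡ 2 (mod f). Multiplying by 2^(-1) ≡ 3 in F_5 gives a(x)^(-1) ≡ 3·(4x^2 + 2x) ≡ 2x^2 + x (mod f). Check: (x + 4)·(2x^2 + x) = 2x^3 + 4x^2 + 4x ≡ 1 (mod x^3 + 2x^2 + 2x + 2).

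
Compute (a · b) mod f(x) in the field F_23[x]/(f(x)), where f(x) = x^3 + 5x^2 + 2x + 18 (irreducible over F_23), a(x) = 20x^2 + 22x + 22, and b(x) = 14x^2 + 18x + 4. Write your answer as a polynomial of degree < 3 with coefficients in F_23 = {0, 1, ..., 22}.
a · b ≡ 20x^2 + 13x + 16 (mod f(x))

Multiply in F_23[x]: a(x)·b(x) = (20x^2 + 22x + 22)·(14x^2 + 18x + 4) = 4x^4 + x^3 + 2x^2 + x + 19. This has degree ≥ 3, so divide by f(x) over F_23: 4x^4 + x^3 + 2x^2 + x + 19 = (4x + 4)·(x^3 + 5x^2 + 2x + 18) + (20x^2 + 13x + 16). Hence a·b ≡ 20x^2 + 13x + 16 (mod f). (F_23[x]/(f) is a field with 23^3 = 12167 elements since f is irreducible of degree 3.)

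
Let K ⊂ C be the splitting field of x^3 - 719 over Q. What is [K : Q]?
[K : Q] = 6

The roots of x^3 - 719 are ∛719, ω∛719, ω^2∛719 where ω = e^(2πi/3) is a primitive cube root of unity, so K = Q(∛719, ω). Now [Q(∛719):Q] = 3 (since 719 is not a perfect cube, x^3 - 719 is irreducible) and [Q(ω):Q] = 2. Both 2 and 3 divide [K:Q], and [K:Q] ≤ 3·2 = 6, so [K:Q] = 6. (Equivalently: Q(∛719) ⊂ R but ω ∉ R, so [K : Q(∛719)] = 2.)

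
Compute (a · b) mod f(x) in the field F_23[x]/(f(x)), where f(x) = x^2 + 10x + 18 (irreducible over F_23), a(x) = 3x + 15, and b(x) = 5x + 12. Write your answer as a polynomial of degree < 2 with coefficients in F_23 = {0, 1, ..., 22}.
a · b ≡ 7x + 2 (mod f(x))

Multiply in F_23[x]: a(x)·b(x) = (3x + 15)·(5x + 12) = 15x^2 + 19x + 19. This has degree ≥ 2, so divide by f(x) over F_23: 15x^2 + 19x + 19 = (15)·(x^2 + 10x + 18) + (7x + 2). Hence a·b ≡ 7x + 2 (mod f). (F_23[x]/(f) is a field with 23^2 = 529 elements since f is irreducible of degree 2.)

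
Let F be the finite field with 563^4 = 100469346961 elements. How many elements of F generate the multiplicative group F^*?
There are φ(100469346960) = 25204408320 primitive elements

F_q^* is cyclic of order q - 1 = 100469346960. A cyclic group of order m has exactly φ(m) generators. Here m = 100469346960 = 2^4 · 3 · 5 · 29 · 47 · 281 · 1093, so the number of primitive elements is φ(100469346960) = 25204408320.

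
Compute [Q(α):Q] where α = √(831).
[Q(α):Q] = 2

[Q(α):Q] equals the degree of the minimal polynomial of α. Here α^2 = 831 and x^2 - 831 is irreducible (d = 831 is squarefree, ≠ 1, hence not a square), so deg(m_α) = 2. Thus [Q(α):Q] = 2.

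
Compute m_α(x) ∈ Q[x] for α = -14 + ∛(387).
m_α(x) = x^3 + 42x^2 + 588x + 2357

Set β = α + 14 = ∛(387), so β^3 = 387. Then (α + 14)^3 - 387 = 0, i.e. α is a root of g(x) = (x + 14)^3 - 387 = x^3 + 42x^2 + 588x + 2357. Since g(x) = h(x + 14) where h(x) = x^3 - 387, and h is irreducible over Q (because 387 is not a perfect cube, so h has no rational root, and a monic cubic with no rational root is irreducible), g is also irreducible (irreducibility is preserved under the substitution x → x + 14). Hence m_α(x) = x^3 + 42x^2 + 588x + 2357.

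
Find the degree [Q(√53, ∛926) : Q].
[Q(√53, ∛926) : Q] = 6

Let L = Q(√53, ∛926). Since Q(√53) ⊂ L and [Q(√53):Q] = 2, the tower law gives 2 | [L:Q]. Likewise Q(∛926) ⊂ L with [Q(∛926):Q] = 3 (because 926 is not a perfect cube), so 3 | [L:Q]. As gcd(2,3) = 1, [L:Q] is divisible by 6. Conversely L is generated over Q by √53 and ∛926, so [L:Q] ≤ 2·3 = 6. Therefore [Q(√53, ∛926) : Q] = 6.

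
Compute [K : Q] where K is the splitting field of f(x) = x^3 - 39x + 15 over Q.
[K : Q] = 6

By the rational root test, any rational root of the monic integer polynomial f(x) = x^3 - 39x + 15 must be an integer dividing the constant term 15, i.e. one of ±{1, 3, 5, 15}. Evaluating: f(1) = -23, f(-1) = 53, f(3) = -75, f(-3) = 105, f(5) = -55, f(-5) = 85, f(15) = 2805, f(-15) = -2775; none is 0, so f has no rational root and is therefore irreducible over Q (a cubic with no linear factor over a field is irreducible). For an irreducible cubic, the Galois group is A_3 or S_3 according as the discriminant disc(f) = -4a^3 - 27b^2 = -4·(-39)^3 - 27·(15)^2 = 231201 is or is not a square in Q. Here disc(f) = 231201 is not a perfect square in Q, so the Galois group of f over Q is not contained in A_3 and must be all of S_3. The splitting field has degree |S_3| = 6 over Q, so [K : Q] = 6.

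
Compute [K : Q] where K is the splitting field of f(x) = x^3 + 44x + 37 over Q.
[K : Q] = 6

By the rational root test, any rational root of the monic integer polynomial f(x) = x^3 + 44x + 37 must be an integer dividing the constant term 37, i.e. one of ±{1, 37}. Evaluating: f(1) = 82, f(-1) = -8, f(37) = 52318, f(-37) = -52244; none is 0, so f has no rational root and is therefore irreducible over Q (a cubic with no linear factor over a field is irreducible). For an irreducible cubic, the Galois group is A_3 or S_3 according as the discriminant disc(f) = -4a^3 - 27b^2 = -4·(44)^3 - 27·(37)^2 = -377699 is or is not a square in Q. Here disc(f) = -377699 is not a perfect square in Q, so the Galois group of f over Q is not contained in A_3 and must be all of S_3. The splitting field has degree |S_3| = 6 over Q, so [K : Q] = 6.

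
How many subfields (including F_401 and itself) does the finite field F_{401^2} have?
F_{401^2} has 2 subfields

The subfields of F_{p^n} are exactly the fields F_{p^d} for d | n (each is the fixed field of the unique index-d subgroup of Gal(F_{p^n}/F_p) ≅ Z/nZ). The divisors of n = 2 are {1, 2}, giving 2 subfields: F_{401^1}, F_{401^2}.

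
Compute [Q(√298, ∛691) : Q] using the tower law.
[Q(√298, ∛691) : Q] = 6

Let L = Q(√298, ∛691). Since Q(√298) ⊂ L and [Q(√298):Q] = 2, the tower law gives 2 | [L:Q]. Likewise Q(∛691) ⊂ L with [Q(∛691):Q] = 3 (because 691 is not a perfect cube), so 3 | [L:Q]. As gcd(2,3) = 1, [L:Q] is divisible by 6. Conversely L is generated over Q by √298 and ∛691, so [L:Q] ≤ 2·3 = 6. Therefore [Q(√298, ∛691) : Q] = 6.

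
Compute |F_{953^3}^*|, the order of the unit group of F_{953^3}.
|F_{953^3}^*| = 865523176

F_{953^3} has 953^3 = 865523177 elements; its multiplicative group consists of all nonzero elements, so |F_{953^3}^*| = 865523177 - 1 = 865523176. (It is cyclic since any finite subgroup of the multiplicative group of a field is cyclic.)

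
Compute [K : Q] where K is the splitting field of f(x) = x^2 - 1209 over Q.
[K : Q] = 2

f(x) = x^2 - 1209 factors as (x - √1209)(x + √1209). The splitting field is K = Q(√1209). Since 1209 is squarefree and > 1, it is not a perfect square, so x^2 - 1209 is irreducible over Q and [Q(√1209) : Q] = 2. Hence [K : Q] = 2.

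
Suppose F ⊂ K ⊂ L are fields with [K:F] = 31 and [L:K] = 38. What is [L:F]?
[L:F] = 1178

The tower law says that for any tower of field extensions F ⊂ K ⊂ L with finite degrees, [L:F] = [L:K] · [K:F]. Here this gives [L:F] = 38 · 31 = 1178.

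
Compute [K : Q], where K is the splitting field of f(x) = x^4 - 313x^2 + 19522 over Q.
[K : Q] = 4

Solving the quadratic in x^2: x^2 = (313 ± √(313^2 - 4·19522))/2 = (313 ± √19881)/2 = (313 ± 141)/2, giving x^2 = 227 or x^2 = 86. So f(x) = (x^2 - 227)(x^2 - 86) and the roots of f are ±√227, ±√86. Hence the splitting field is K = Q(√227, √86). Since 227 and 86 are distinct squarefree integers > 1, their product 19522 is not a perfect square, so √86 ∉ Q(√227). By the tower law [K:Q] = [Q(√227,√86):Q(√227)] · [Q(√227):Q] = 2 · 2 = 4.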